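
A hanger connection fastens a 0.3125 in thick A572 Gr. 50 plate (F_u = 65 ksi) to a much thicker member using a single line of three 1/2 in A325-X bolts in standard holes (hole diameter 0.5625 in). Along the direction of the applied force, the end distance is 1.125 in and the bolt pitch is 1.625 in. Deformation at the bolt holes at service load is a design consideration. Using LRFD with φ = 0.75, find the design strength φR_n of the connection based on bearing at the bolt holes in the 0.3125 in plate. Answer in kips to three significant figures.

52 kips

Per bolt r_n = 1.2 l_c t F_u ≤ 2.4 d t F_u; upper limit = 2.4 × 0.5 × 0.3125 × 65 = 24.38 kips.
Edge bolt: l_c = 1.125 − 0.5625/2 = 0.8438 in → 1.2 × 0.8438 × 0.3125 × 65 = 20.57 → r_n = 20.57 kips.
Interior bolts: l_c = 1.625 − 0.5625 = 1.062 in → 1.2 × 1.062 × 0.3125 × 65 = 25.9 → r_n = 24.38 kips.
R_n = 1 × 20.57 + 2 × 24.38 = 69.32 kips.
Design strength φR_n = 0.75 × 69.32 = 52 kips.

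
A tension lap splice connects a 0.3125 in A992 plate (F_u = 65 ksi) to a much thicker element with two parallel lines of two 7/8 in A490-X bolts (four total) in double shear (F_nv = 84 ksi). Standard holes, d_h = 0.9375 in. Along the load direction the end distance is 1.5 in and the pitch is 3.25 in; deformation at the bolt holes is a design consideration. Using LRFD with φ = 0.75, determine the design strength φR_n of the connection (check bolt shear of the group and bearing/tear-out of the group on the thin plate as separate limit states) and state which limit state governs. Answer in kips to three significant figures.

Bolt shear: A_b = π·0.875²/4 = 0.6013 in²; R_n = 84 × 0.6013 × 4 × 2 = 404.1 kips → 0.75 × 404.1 = 303 kips.
Bearing (1.2 l_c t F_u ≤ 2.4 d t F_u): upper limit = 2.4·0.875·0.3125·65 = 42.66 kips.
  Edge l_c = 1.5 − 0.9375/2 = 1.031 → r_n = 25.14 kips; interior l_c = 3.25 − 0.9375 = 2.312 → r_n = 42.66 kips.
  R_n,bearing = 2·25.14 + 2·42.66 = 135.6 kips → 0.75 × 135.6 = 102 kips.
Bearing governs: 102 kips.

102 kips (bearing governs)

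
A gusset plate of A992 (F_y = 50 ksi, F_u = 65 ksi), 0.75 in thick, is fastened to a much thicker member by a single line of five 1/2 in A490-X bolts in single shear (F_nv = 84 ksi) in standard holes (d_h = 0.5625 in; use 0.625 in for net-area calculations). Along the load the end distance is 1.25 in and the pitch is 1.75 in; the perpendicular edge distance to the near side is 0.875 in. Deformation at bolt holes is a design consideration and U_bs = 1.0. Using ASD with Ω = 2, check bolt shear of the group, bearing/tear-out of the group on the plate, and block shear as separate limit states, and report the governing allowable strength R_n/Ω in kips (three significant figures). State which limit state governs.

41.2 kips (bolt shear governs)

Bolt shear: A_b = π·0.5²/4 = 0.1963 in²; R_n = 84 × 0.1963 × 5 × 1 = 82.47 kips → 82.47 / 2 = 41.2 kips.
Bearing: edge l_c = 0.9688, r_n = 56.67 kips; interior l_c = 1.188, r_n = 58.5 kips; R_n = 56.67 + 4·58.5 = 290.7 kips → 145 kips.
Block shear: A_gv = 6.188, A_nv = 4.078, A_nt = 0.4219 in²; R_n = min(0.6F_uA_nv, 0.6F_yA_gv) + U_bs·F_u·A_nt = 186.5 kips → 93.2 kips.
Bolt shear governs: 41.2 kips.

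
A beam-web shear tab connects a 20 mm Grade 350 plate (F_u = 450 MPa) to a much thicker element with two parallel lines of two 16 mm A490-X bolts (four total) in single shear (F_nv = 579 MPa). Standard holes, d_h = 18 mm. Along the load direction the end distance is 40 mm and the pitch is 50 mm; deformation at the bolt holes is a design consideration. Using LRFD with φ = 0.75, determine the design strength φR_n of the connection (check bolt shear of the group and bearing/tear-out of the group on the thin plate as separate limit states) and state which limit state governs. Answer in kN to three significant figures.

349 kN (bolt shear governs)

Bolt shear: A_b = π·16²/4 = 201.1 mm²; R_n = 579 × 201.1 × 4 × 1 / 1000 = 465.7 kN → 0.75 × 465.7 = 349 kN.
Bearing (1.2 l_c t F_u ≤ 2.4 d t F_u): upper limit = 2.4·16·20·450 / 1000 = 345.6 kN.
  Edge l_c = 40 − 18/2 = 31 → r_n = 334.8 kN; interior l_c = 50 − 18 = 32 → r_n = 345.6 kN.
  R_n,bearing = 2·334.8 + 2·345.6 = 1361 kN → 0.75 × 1361 = 1020 kN.
Bolt shear governs: 349 kN.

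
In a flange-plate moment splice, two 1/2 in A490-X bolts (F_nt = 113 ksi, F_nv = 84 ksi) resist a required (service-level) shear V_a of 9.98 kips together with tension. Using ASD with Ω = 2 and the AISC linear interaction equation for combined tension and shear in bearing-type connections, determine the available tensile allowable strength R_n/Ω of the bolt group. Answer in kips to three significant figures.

15.4 kips

A_b = π·0.5²/4 = 0.1963 in²; f_rv = 9.98 / (2 × 0.1963) = 25.41 ksi.
F'_nt = 1.3 F_nt − (Ω F_nt / F_nv) f_rv = 1.3·113 − (2·113/84)·25.41 = 78.52 ksi, capped at F_nt → F'_nt = 78.52 ksi.
R_n = F'_nt · A_b · n = 78.52 × 0.1963 × 2 = 30.84 kips.
Allowable strength R_n/Ω = 30.84 / 2 = 15.4 kips.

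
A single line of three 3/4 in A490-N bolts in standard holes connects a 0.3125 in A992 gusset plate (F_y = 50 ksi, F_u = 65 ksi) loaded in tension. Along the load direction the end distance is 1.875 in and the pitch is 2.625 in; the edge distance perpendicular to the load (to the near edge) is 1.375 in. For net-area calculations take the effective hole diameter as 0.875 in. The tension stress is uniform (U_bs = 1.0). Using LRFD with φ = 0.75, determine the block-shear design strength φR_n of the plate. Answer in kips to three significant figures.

59.4 kips

Shear plane L_v = 1.875 + 2·2.625 = 7.125 in; A_gv = 7.125 × 0.3125 = 2.227 in².
A_nv = (7.125 − 2.5·0.875) × 0.3125 = 1.543 in².
A_nt = (1.375 − 0.5·0.875) × 0.3125 = 0.293 in².
0.6 F_u A_nv = 60.18 kips; 0.6 F_y A_gv = 66.8 kips → shear rupture governs the shear term.
R_n = 60.18 + 1.0 × 65 × 0.293 = 79.22 kips.
Design strength φR_n = 0.75 × 79.22 = 59.4 kips.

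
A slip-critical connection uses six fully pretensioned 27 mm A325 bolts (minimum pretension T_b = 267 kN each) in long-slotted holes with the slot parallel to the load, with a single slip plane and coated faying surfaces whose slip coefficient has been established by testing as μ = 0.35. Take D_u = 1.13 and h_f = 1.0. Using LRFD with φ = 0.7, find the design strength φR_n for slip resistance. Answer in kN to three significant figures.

444 kN

R_n = μ · D_u · h_f · T_b · n_s · n_b = 0.35 × 1.13 × 1.0 × 267 × 1 × 6 = 633.6 kN.
Design strength φR_n = 0.7 × 633.6 = 444 kN.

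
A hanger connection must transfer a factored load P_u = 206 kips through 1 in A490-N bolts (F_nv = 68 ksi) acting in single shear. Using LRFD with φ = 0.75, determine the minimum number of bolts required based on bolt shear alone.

A_b = π·1²/4 = 0.7854 in².
Per-bolt design strength φR_n = 0.75 × 68 × 0.7854 × 1 = 40.06 kips.
n ≥ 206 / 40.06 = 5.143 → use 6 bolts.

6 bolts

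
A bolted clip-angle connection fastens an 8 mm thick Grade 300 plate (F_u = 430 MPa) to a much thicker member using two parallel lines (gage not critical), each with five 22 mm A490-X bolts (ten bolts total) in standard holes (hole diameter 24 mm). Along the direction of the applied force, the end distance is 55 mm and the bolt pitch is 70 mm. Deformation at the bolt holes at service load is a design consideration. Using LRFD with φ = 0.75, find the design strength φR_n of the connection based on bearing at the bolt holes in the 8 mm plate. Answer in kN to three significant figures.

Per bolt r_n = 1.2 l_c t F_u ≤ 2.4 d t F_u; upper limit = 2.4 × 22 × 8 × 430 / 1000 = 181.6 kN.
Edge bolt: l_c = 55 − 24/2 = 43 mm → 1.2 × 43 × 8 × 430 / 1000 = 177.5 → r_n = 177.5 kN.
Interior bolts: l_c = 70 − 24 = 46 mm → 1.2 × 46 × 8 × 430 / 1000 = 189.9 → r_n = 181.6 kN.
R_n = 2 × 177.5 + 8 × 181.6 = 1808 kN.
Design strength φR_n = 0.75 × 1808 = 1360 kN.

1360 kN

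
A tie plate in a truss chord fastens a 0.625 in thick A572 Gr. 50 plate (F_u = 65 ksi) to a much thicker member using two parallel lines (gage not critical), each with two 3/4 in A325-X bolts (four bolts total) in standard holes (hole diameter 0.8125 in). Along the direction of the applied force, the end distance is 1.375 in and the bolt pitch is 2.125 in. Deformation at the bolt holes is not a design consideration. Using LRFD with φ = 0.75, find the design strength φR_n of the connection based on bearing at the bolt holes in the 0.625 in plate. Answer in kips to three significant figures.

209 kips

Per bolt r_n = 1.5 l_c t F_u ≤ 3.0 d t F_u; upper limit = 3.0 × 0.75 × 0.625 × 65 = 91.41 kips.
Edge bolt: l_c = 1.375 − 0.8125/2 = 0.9688 in → 1.5 × 0.9688 × 0.625 × 65 = 59.03 → r_n = 59.03 kips.
Interior bolts: l_c = 2.125 − 0.8125 = 1.312 in → 1.5 × 1.312 × 0.625 × 65 = 79.98 → r_n = 79.98 kips.
R_n = 2 × 59.03 + 2 × 79.98 = 278 kips.
Design strength φR_n = 0.75 × 278 = 209 kips.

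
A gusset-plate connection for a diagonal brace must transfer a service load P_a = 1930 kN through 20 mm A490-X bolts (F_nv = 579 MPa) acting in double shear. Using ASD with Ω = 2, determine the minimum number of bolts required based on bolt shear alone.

11 bolts

A_b = π·20²/4 = 314.2 mm².
Per-bolt allowable strength R_n/Ω = 579 × 314.2 × 2 / 1000 / 2 = 181.9 kN.
n ≥ 1930 / 181.9 = 10.61 → use 11 bolts.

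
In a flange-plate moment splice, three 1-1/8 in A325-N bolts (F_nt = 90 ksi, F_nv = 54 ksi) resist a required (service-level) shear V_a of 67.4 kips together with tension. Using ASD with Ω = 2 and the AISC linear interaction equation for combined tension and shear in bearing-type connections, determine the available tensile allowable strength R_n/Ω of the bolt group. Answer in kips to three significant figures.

A_b = π·1.125²/4 = 0.994 in²; f_rv = 67.4 / (3 × 0.994) = 22.6 ksi.
F'_nt = 1.3 F_nt − (Ω F_nt / F_nv) f_rv = 1.3·90 − (2·90/54)·22.6 = 41.66 ksi, capped at F_nt → F'_nt = 41.66 ksi.
R_n = F'_nt · A_b · n = 41.66 × 0.994 × 3 = 124.2 kips.
Allowable strength R_n/Ω = 124.2 / 2 = 62.1 kips.

62.1 kips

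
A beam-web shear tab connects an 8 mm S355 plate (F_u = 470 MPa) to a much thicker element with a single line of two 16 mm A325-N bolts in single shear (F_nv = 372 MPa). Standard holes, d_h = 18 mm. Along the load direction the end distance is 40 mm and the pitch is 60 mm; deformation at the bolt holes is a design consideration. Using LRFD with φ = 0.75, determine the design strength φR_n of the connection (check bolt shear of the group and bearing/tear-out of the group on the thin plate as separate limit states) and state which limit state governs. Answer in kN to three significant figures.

112 kN (bolt shear governs)

Bolt shear: A_b = π·16²/4 = 201.1 mm²; R_n = 372 × 201.1 × 2 × 1 / 1000 = 149.6 kN → 0.75 × 149.6 = 112 kN.
Bearing (1.2 l_c t F_u ≤ 2.4 d t F_u): upper limit = 2.4·16·8·470 / 1000 = 144.4 kN.
  Edge l_c = 40 − 18/2 = 31 → r_n = 139.9 kN; interior l_c = 60 − 18 = 42 → r_n = 144.4 kN.
  R_n,bearing = 1·139.9 + 1·144.4 = 284.3 kN → 0.75 × 284.3 = 213 kN.
Bolt shear governs: 112 kN.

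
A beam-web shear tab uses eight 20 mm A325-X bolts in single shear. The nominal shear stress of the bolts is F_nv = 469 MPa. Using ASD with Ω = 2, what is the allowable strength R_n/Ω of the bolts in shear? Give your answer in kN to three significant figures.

589 kN

A_b = π × 20² / 4 = 314.2 mm².
R_n = F_nv · A_b · n · n_s = 469 × 314.2 × 8 × 1 / 1000 = 1179 kN.
Allowable strength R_n/Ω = 1179 / 2 = 589 kN.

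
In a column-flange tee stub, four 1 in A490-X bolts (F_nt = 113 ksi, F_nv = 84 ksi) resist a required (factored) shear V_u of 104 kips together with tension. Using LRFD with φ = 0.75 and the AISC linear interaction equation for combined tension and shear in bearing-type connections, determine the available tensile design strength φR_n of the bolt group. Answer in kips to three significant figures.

206 kips

A_b = π·1²/4 = 0.7854 in²; f_rv = 104 / (4 × 0.7854) = 33.1 ksi.
F'_nt = 1.3 F_nt − (F_nt / φF_nv) f_rv = 1.3·113 − (113/(0.75·84))·33.1 = 87.52 ksi, capped at F_nt → F'_nt = 87.52 ksi.
R_n = F'_nt · A_b · n = 87.52 × 0.7854 × 4 = 275 kips.
Design strength φR_n = 0.75 × 275 = 206 kips.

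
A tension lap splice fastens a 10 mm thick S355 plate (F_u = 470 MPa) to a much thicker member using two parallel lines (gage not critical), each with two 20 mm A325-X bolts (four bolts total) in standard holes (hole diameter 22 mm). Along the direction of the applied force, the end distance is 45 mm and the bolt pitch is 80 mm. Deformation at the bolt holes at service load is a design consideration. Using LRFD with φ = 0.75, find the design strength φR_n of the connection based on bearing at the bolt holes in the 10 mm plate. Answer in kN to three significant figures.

Per bolt r_n = 1.2 l_c t F_u ≤ 2.4 d t F_u; upper limit = 2.4 × 20 × 10 × 470 / 1000 = 225.6 kN.
Edge bolt: l_c = 45 − 22/2 = 34 mm → 1.2 × 34 × 10 × 470 / 1000 = 191.8 → r_n = 191.8 kN.
Interior bolts: l_c = 80 − 22 = 58 mm → 1.2 × 58 × 10 × 470 / 1000 = 327.1 → r_n = 225.6 kN.
R_n = 2 × 191.8 + 2 × 225.6 = 834.7 kN.
Design strength φR_n = 0.75 × 834.7 = 626 kN.

626 kN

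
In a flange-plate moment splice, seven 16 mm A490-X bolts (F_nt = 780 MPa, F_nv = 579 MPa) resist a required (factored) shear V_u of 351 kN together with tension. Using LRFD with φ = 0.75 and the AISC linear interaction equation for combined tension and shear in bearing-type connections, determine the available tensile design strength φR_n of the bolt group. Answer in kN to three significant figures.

598 kN

A_b = π·16²/4 = 201.1 mm²; f_rv = 351 × 1000 / (7 × 201.1) = 249.4 MPa.
F'_nt = 1.3 F_nt − (F_nt / φF_nv) f_rv = 1.3·780 − (780/(0.75·579))·249.4 = 566 MPa, capped at F_nt → F'_nt = 566 MPa.
R_n = F'_nt · A_b · n = 566 × 201.1 × 7 / 1000 = 796.7 kN.
Design strength φR_n = 0.75 × 796.7 = 598 kN.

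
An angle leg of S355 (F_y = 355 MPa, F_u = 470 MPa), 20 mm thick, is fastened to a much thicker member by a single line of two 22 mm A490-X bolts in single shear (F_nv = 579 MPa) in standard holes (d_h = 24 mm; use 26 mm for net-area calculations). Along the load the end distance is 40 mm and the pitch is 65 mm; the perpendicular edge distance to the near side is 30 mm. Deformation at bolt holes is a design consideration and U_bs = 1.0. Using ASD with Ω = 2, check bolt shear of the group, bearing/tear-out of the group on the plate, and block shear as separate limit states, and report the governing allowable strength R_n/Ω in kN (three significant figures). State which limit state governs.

Bolt shear: A_b = π·22²/4 = 380.1 mm²; R_n = 579 × 380.1 × 2 × 1 / 1000 = 440.2 kN → 440.2 / 2 = 220 kN.
Bearing: edge l_c = 28, r_n = 315.8 kN; interior l_c = 41, r_n = 462.5 kN; R_n = 315.8 + 1·462.5 = 778.3 kN → 389 kN.
Block shear: A_gv = 2100, A_nv = 1320, A_nt = 340 mm²; R_n = min(0.6F_uA_nv, 0.6F_yA_gv) + U_bs·F_u·A_nt = 532 kN → 266 kN.
Bolt shear governs: 220 kN.

220 kN (bolt shear governs)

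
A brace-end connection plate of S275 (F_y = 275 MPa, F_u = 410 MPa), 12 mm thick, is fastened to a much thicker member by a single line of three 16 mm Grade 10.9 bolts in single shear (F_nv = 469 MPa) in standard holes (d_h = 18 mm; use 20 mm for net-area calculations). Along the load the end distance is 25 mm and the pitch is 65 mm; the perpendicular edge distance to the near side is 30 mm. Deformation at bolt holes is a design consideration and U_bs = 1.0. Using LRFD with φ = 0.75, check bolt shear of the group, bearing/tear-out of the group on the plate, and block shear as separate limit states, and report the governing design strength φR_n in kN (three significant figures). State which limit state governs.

Bolt shear: A_b = π·16²/4 = 201.1 mm²; R_n = 469 × 201.1 × 3 × 1 / 1000 = 282.9 kN → 0.75 × 282.9 = 212 kN.
Bearing: edge l_c = 16, r_n = 94.46 kN; interior l_c = 47, r_n = 188.9 kN; R_n = 94.46 + 2·188.9 = 472.3 kN → 354 kN.
Block shear: A_gv = 1860, A_nv = 1260, A_nt = 240 mm²; R_n = min(0.6F_uA_nv, 0.6F_yA_gv) + U_bs·F_u·A_nt = 405.3 kN → 304 kN.
Bolt shear governs: 212 kN.

212 kN (bolt shear governs)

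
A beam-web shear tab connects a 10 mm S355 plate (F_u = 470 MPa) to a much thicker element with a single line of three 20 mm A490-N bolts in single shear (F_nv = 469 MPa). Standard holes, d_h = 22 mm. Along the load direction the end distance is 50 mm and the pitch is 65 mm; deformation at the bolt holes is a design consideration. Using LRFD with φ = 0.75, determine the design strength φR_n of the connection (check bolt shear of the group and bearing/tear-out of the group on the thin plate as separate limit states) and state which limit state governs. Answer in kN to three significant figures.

332 kN (bolt shear governs)

Bolt shear: A_b = π·20²/4 = 314.2 mm²; R_n = 469 × 314.2 × 3 × 1 / 1000 = 442 kN → 0.75 × 442 = 332 kN.
Bearing (1.2 l_c t F_u ≤ 2.4 d t F_u): upper limit = 2.4·20·10·470 / 1000 = 225.6 kN.
  Edge l_c = 50 − 22/2 = 39 → r_n = 220 kN; interior l_c = 65 − 22 = 43 → r_n = 225.6 kN.
  R_n,bearing = 1·220 + 2·225.6 = 671.2 kN → 0.75 × 671.2 = 503 kN.
Bolt shear governs: 332 kN.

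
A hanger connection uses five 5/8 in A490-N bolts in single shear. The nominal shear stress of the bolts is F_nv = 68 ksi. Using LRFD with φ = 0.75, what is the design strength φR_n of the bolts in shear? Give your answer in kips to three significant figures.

78.2 kips

A_b = π × 0.625² / 4 = 0.3068 in².
R_n = F_nv · A_b · n · n_s = 68 × 0.3068 × 5 × 1 = 104.3 kips.
Design strength φR_n = 0.75 × 104.3 = 78.2 kips.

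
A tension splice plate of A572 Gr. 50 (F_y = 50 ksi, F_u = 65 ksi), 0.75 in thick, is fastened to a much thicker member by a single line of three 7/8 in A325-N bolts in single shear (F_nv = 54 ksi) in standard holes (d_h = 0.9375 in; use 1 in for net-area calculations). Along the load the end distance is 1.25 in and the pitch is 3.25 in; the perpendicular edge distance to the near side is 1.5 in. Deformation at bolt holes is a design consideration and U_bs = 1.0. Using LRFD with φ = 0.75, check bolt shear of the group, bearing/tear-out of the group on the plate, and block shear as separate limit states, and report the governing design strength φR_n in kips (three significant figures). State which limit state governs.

73.1 kips (bolt shear governs)

Bolt shear: A_b = π·0.875²/4 = 0.6013 in²; R_n = 54 × 0.6013 × 3 × 1 = 97.41 kips → 0.75 × 97.41 = 73.1 kips.
Bearing: edge l_c = 0.7812, r_n = 45.7 kips; interior l_c = 2.312, r_n = 102.4 kips; R_n = 45.7 + 2·102.4 = 250.5 kips → 188 kips.
Block shear: A_gv = 5.812, A_nv = 3.938, A_nt = 0.75 in²; R_n = min(0.6F_uA_nv, 0.6F_yA_gv) + U_bs·F_u·A_nt = 202.3 kips → 152 kips.
Bolt shear governs: 73.1 kips.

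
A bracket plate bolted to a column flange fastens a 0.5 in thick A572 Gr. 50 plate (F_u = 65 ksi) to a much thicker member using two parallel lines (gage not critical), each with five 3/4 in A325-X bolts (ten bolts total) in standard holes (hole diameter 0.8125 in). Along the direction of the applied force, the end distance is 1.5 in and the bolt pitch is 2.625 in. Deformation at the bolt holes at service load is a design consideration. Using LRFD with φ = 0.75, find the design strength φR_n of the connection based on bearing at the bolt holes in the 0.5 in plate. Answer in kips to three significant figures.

415 kips

Per bolt r_n = 1.2 l_c t F_u ≤ 2.4 d t F_u; upper limit = 2.4 × 0.75 × 0.5 × 65 = 58.5 kips.
Edge bolt: l_c = 1.5 − 0.8125/2 = 1.094 in → 1.2 × 1.094 × 0.5 × 65 = 42.66 → r_n = 42.66 kips.
Interior bolts: l_c = 2.625 − 0.8125 = 1.812 in → 1.2 × 1.812 × 0.5 × 65 = 70.69 → r_n = 58.5 kips.
R_n = 2 × 42.66 + 8 × 58.5 = 553.3 kips.
Design strength φR_n = 0.75 × 553.3 = 415 kips.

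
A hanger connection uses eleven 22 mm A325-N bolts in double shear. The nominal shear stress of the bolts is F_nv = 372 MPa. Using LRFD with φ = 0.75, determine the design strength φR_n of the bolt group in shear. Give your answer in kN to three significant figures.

A_b = π × 22² / 4 = 380.1 mm².
R_n = F_nv · A_b · n · n_s = 372 × 380.1 × 11 × 2 / 1000 = 3111 kN.
Design strength φR_n = 0.75 × 3111 = 2330 kN.

2330 kN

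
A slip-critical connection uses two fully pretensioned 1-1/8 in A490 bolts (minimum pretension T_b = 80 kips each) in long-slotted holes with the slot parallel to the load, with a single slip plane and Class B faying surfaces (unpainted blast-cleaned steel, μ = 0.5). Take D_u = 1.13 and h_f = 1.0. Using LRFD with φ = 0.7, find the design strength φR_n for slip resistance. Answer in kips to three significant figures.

63.3 kips

R_n = μ · D_u · h_f · T_b · n_s · n_b = 0.5 × 1.13 × 1.0 × 80 × 1 × 2 = 90.4 kips.
Design strength φR_n = 0.7 × 90.4 = 63.3 kips.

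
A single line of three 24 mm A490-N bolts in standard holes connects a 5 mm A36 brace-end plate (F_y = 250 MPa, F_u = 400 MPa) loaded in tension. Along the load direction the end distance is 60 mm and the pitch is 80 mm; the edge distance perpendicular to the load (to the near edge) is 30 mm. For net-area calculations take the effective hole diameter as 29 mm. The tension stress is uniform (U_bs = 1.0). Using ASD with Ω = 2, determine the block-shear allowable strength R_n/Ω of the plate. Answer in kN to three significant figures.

98 kN

Shear plane L_v = 60 + 2·80 = 220 mm; A_gv = 220 × 5 = 1100 mm².
A_nv = (220 − 2.5·29) × 5 = 737.5 mm².
A_nt = (30 − 0.5·29) × 5 = 77.5 mm².
0.6 F_u A_nv = 177 kN; 0.6 F_y A_gv = 165 kN → shear yielding governs the shear term.
R_n = 165 + 1.0 × 400 × 77.5 / 1000 = 196 kN.
Allowable strength R_n/Ω = 196 / 2 = 98 kN.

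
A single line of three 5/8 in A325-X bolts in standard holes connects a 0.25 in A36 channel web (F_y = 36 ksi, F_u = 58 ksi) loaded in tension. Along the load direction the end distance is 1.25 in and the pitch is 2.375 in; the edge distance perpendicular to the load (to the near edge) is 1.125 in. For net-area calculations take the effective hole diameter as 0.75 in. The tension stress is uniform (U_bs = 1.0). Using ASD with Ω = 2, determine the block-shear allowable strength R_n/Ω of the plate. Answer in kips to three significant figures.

Shear plane L_v = 1.25 + 2·2.375 = 6 in; A_gv = 6 × 0.25 = 1.5 in².
A_nv = (6 − 2.5·0.75) × 0.25 = 1.031 in².
A_nt = (1.125 − 0.5·0.75) × 0.25 = 0.1875 in².
0.6 F_u A_nv = 35.89 kips; 0.6 F_y A_gv = 32.4 kips → shear yielding governs the shear term.
R_n = 32.4 + 1.0 × 58 × 0.1875 = 43.27 kips.
Allowable strength R_n/Ω = 43.27 / 2 = 21.6 kips.

21.6 kips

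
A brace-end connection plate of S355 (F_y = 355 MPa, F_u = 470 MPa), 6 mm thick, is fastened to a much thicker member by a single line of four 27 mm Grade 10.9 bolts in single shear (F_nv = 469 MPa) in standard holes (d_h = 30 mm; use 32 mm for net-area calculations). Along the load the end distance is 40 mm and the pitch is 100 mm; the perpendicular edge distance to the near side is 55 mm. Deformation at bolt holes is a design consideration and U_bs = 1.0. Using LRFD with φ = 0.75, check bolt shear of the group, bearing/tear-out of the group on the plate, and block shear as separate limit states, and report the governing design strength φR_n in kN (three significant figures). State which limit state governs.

372 kN (block shear governs)

Bolt shear: A_b = π·27²/4 = 572.6 mm²; R_n = 469 × 572.6 × 4 × 1 / 1000 = 1074 kN → 0.75 × 1074 = 806 kN.
Bearing: edge l_c = 25, r_n = 84.6 kN; interior l_c = 70, r_n = 182.7 kN; R_n = 84.6 + 3·182.7 = 632.8 kN → 475 kN.
Block shear: A_gv = 2040, A_nv = 1368, A_nt = 234 mm²; R_n = min(0.6F_uA_nv, 0.6F_yA_gv) + U_bs·F_u·A_nt = 495.8 kN → 372 kN.
Block shear governs: 372 kN.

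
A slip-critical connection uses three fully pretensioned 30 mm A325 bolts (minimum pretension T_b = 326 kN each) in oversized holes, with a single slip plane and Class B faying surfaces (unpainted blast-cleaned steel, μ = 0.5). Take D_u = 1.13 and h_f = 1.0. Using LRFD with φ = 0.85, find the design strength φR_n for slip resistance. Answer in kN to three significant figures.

R_n = μ · D_u · h_f · T_b · n_s · n_b = 0.5 × 1.13 × 1.0 × 326 × 1 × 3 = 552.6 kN.
Design strength φR_n = 0.85 × 552.6 = 470 kN.

470 kN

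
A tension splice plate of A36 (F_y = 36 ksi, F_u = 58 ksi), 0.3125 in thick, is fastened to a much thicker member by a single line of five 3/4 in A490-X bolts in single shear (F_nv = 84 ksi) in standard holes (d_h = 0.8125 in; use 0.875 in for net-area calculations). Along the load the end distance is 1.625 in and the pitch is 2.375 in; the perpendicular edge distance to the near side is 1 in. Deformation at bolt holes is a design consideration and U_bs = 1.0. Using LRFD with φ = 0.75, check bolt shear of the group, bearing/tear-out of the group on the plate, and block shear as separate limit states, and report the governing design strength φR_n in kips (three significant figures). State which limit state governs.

64 kips (block shear governs)

Bolt shear: A_b = π·0.75²/4 = 0.4418 in²; R_n = 84 × 0.4418 × 5 × 1 = 185.6 kips → 0.75 × 185.6 = 139 kips.
Bearing: edge l_c = 1.219, r_n = 26.51 kips; interior l_c = 1.562, r_n = 32.62 kips; R_n = 26.51 + 4·32.62 = 157 kips → 118 kips.
Block shear: A_gv = 3.477, A_nv = 2.246, A_nt = 0.1758 in²; R_n = min(0.6F_uA_nv, 0.6F_yA_gv) + U_bs·F_u·A_nt = 85.29 kips → 64 kips.
Block shear governs: 64 kips.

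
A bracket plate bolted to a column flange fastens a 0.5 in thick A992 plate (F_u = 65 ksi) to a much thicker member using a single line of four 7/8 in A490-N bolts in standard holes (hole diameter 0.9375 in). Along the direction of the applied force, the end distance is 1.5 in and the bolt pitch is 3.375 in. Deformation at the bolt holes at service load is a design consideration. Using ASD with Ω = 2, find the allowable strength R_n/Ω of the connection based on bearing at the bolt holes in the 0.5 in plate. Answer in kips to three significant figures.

Per bolt r_n = 1.2 l_c t F_u ≤ 2.4 d t F_u; upper limit = 2.4 × 0.875 × 0.5 × 65 = 68.25 kips.
Edge bolt: l_c = 1.5 − 0.9375/2 = 1.031 in → 1.2 × 1.031 × 0.5 × 65 = 40.22 → r_n = 40.22 kips.
Interior bolts: l_c = 3.375 − 0.9375 = 2.438 in → 1.2 × 2.438 × 0.5 × 65 = 95.06 → r_n = 68.25 kips.
R_n = 1 × 40.22 + 3 × 68.25 = 245 kips.
Allowable strength R_n/Ω = 245 / 2 = 122 kips.

122 kips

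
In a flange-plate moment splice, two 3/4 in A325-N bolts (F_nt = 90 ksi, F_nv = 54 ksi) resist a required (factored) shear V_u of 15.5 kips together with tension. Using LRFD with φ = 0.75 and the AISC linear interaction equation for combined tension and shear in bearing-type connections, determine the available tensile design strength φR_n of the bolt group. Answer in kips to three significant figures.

A_b = π·0.75²/4 = 0.4418 in²; f_rv = 15.5 / (2 × 0.4418) = 17.54 ksi.
F'_nt = 1.3 F_nt − (F_nt / φF_nv) f_rv = 1.3·90 − (90/(0.75·54))·17.54 = 78.02 ksi, capped at F_nt → F'_nt = 78.02 ksi.
R_n = F'_nt · A_b · n = 78.02 × 0.4418 × 2 = 68.93 kips.
Design strength φR_n = 0.75 × 68.93 = 51.7 kips.

51.7 kips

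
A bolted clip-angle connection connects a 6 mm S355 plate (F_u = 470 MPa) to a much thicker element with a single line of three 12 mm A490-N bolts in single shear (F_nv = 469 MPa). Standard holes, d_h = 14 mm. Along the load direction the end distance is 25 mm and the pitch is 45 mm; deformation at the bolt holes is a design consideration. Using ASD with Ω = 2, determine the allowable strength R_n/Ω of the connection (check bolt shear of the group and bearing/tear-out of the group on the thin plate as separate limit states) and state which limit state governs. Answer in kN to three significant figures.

Bolt shear: A_b = π·12²/4 = 113.1 mm²; R_n = 469 × 113.1 × 3 × 1 / 1000 = 159.1 kN → 159.1 / 2 = 79.6 kN.
Bearing (1.2 l_c t F_u ≤ 2.4 d t F_u): upper limit = 2.4·12·6·470 / 1000 = 81.22 kN.
  Edge l_c = 25 − 14/2 = 18 → r_n = 60.91 kN; interior l_c = 45 − 14 = 31 → r_n = 81.22 kN.
  R_n,bearing = 1·60.91 + 2·81.22 = 223.3 kN → 223.3 / 2 = 112 kN.
Bolt shear governs: 79.6 kN.

79.6 kN (bolt shear governs)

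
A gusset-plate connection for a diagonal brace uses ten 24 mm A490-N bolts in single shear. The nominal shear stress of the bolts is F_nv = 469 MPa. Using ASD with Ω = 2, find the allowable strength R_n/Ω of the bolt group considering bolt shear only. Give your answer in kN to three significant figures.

1060 kN

A_b = π × 24² / 4 = 452.4 mm².
R_n = F_nv · A_b · n · n_s = 469 × 452.4 × 10 × 1 / 1000 = 2122 kN.
Allowable strength R_n/Ω = 2122 / 2 = 1060 kN.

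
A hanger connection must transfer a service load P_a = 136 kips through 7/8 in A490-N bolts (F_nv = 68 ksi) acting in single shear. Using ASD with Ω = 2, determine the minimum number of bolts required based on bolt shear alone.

7 bolts

A_b = π·0.875²/4 = 0.6013 in².
Per-bolt allowable strength R_n/Ω = 68 × 0.6013 × 1 / 2 = 20.44 kips.
n ≥ 136 / 20.44 = 6.652 → use 7 bolts.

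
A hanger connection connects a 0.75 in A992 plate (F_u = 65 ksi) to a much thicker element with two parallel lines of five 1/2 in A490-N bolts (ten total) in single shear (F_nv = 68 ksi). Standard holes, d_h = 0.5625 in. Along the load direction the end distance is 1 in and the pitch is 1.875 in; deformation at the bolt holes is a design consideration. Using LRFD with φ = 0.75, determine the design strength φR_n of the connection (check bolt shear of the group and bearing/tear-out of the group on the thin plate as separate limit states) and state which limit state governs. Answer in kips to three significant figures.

100 kips (bolt shear governs)

Bolt shear: A_b = π·0.5²/4 = 0.1963 in²; R_n = 68 × 0.1963 × 10 × 1 = 133.5 kips → 0.75 × 133.5 = 100 kips.
Bearing (1.2 l_c t F_u ≤ 2.4 d t F_u): upper limit = 2.4·0.5·0.75·65 = 58.5 kips.
  Edge l_c = 1 − 0.5625/2 = 0.7188 → r_n = 42.05 kips; interior l_c = 1.875 − 0.5625 = 1.312 → r_n = 58.5 kips.
  R_n,bearing = 2·42.05 + 8·58.5 = 552.1 kips → 0.75 × 552.1 = 414 kips.
Bolt shear governs: 100 kips.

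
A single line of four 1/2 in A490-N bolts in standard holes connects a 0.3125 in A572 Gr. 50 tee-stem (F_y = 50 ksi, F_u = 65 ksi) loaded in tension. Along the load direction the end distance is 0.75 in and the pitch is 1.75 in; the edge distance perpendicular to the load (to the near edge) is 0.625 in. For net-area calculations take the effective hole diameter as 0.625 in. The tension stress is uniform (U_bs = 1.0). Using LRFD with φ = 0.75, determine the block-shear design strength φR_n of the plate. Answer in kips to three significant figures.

Shear plane L_v = 0.75 + 3·1.75 = 6 in; A_gv = 6 × 0.3125 = 1.875 in².
A_nv = (6 − 3.5·0.625) × 0.3125 = 1.191 in².
A_nt = (0.625 − 0.5·0.625) × 0.3125 = 0.09766 in².
0.6 F_u A_nv = 46.46 kips; 0.6 F_y A_gv = 56.25 kips → shear rupture governs the shear term.
R_n = 46.46 + 1.0 × 65 × 0.09766 = 52.81 kips.
Design strength φR_n = 0.75 × 52.81 = 39.6 kips.

39.6 kips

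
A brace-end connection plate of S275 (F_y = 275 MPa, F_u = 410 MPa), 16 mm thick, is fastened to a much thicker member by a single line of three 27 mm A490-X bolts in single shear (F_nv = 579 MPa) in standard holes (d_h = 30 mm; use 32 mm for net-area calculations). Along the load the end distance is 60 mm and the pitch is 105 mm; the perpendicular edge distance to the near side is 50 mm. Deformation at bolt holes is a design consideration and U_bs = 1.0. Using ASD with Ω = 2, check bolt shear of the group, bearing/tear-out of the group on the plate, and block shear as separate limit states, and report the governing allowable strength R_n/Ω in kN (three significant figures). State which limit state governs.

468 kN (block shear governs)

Bolt shear: A_b = π·27²/4 = 572.6 mm²; R_n = 579 × 572.6 × 3 × 1 / 1000 = 994.5 kN → 994.5 / 2 = 497 kN.
Bearing: edge l_c = 45, r_n = 354.2 kN; interior l_c = 75, r_n = 425.1 kN; R_n = 354.2 + 2·425.1 = 1204 kN → 602 kN.
Block shear: A_gv = 4320, A_nv = 3040, A_nt = 544 mm²; R_n = min(0.6F_uA_nv, 0.6F_yA_gv) + U_bs·F_u·A_nt = 935.8 kN → 468 kN.
Block shear governs: 468 kN.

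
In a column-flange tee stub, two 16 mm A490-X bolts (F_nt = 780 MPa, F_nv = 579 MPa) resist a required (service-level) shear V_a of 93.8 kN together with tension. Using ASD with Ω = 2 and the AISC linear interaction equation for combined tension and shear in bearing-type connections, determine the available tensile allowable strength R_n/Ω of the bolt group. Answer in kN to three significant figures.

A_b = π·16²/4 = 201.1 mm²; f_rv = 93.8 × 1000 / (2 × 201.1) = 233.3 MPa.
F'_nt = 1.3 F_nt − (Ω F_nt / F_nv) f_rv = 1.3·780 − (2·780/579)·233.3 = 385.5 MPa, capped at F_nt → F'_nt = 385.5 MPa.
R_n = F'_nt · A_b · n = 385.5 × 201.1 × 2 / 1000 = 155 kN.
Allowable strength R_n/Ω = 155 / 2 = 77.5 kN.

77.5 kN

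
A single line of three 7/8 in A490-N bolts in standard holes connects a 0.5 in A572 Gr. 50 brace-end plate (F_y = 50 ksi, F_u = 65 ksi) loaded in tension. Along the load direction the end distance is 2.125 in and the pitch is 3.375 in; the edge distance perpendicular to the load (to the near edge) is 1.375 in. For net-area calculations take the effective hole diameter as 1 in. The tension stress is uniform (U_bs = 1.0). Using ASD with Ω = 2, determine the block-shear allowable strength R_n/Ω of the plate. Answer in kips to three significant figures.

Shear plane L_v = 2.125 + 2·3.375 = 8.875 in; A_gv = 8.875 × 0.5 = 4.438 in².
A_nv = (8.875 − 2.5·1) × 0.5 = 3.188 in².
A_nt = (1.375 − 0.5·1) × 0.5 = 0.4375 in².
0.6 F_u A_nv = 124.3 kips; 0.6 F_y A_gv = 133.1 kips → shear rupture governs the shear term.
R_n = 124.3 + 1.0 × 65 × 0.4375 = 152.8 kips.
Allowable strength R_n/Ω = 152.8 / 2 = 76.4 kips.

76.4 kips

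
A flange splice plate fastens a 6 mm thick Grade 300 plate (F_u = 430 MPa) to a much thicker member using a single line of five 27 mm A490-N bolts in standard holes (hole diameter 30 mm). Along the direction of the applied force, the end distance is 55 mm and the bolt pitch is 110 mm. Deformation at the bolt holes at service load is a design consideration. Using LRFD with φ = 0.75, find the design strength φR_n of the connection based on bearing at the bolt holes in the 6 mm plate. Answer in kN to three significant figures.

594 kN

Per bolt r_n = 1.2 l_c t F_u ≤ 2.4 d t F_u; upper limit = 2.4 × 27 × 6 × 430 / 1000 = 167.2 kN.
Edge bolt: l_c = 55 − 30/2 = 40 mm → 1.2 × 40 × 6 × 430 / 1000 = 123.8 → r_n = 123.8 kN.
Interior bolts: l_c = 110 − 30 = 80 mm → 1.2 × 80 × 6 × 430 / 1000 = 247.7 → r_n = 167.2 kN.
R_n = 1 × 123.8 + 4 × 167.2 = 792.6 kN.
Design strength φR_n = 0.75 × 792.6 = 594 kN.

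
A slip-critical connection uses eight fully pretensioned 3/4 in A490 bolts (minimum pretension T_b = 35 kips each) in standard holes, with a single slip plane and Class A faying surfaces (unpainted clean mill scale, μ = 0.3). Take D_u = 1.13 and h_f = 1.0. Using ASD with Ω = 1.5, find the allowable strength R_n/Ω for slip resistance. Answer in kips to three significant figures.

R_n = μ · D_u · h_f · T_b · n_s · n_b = 0.3 × 1.13 × 1.0 × 35 × 1 × 8 = 94.92 kips.
Allowable strength R_n/Ω = 94.92 / 1.5 = 63.3 kips.

63.3 kips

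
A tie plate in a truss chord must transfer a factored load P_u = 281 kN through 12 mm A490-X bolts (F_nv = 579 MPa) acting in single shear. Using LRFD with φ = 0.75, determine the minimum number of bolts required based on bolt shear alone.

A_b = π·12²/4 = 113.1 mm².
Per-bolt design strength φR_n = 0.75 × 579 × 113.1 × 1 / 1000 = 49.11 kN.
n ≥ 281 / 49.11 = 5.722 → use 6 bolts.

6 bolts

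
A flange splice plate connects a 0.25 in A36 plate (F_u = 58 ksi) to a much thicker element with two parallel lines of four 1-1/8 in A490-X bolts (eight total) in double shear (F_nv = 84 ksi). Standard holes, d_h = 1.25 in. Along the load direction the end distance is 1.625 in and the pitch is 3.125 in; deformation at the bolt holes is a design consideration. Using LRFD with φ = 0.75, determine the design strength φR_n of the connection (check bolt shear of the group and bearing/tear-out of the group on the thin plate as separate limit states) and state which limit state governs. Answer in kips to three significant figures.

173 kips (bearing governs)

Bolt shear: A_b = π·1.125²/4 = 0.994 in²; R_n = 84 × 0.994 × 8 × 2 = 1336 kips → 0.75 × 1336 = 1000 kips.
Bearing (1.2 l_c t F_u ≤ 2.4 d t F_u): upper limit = 2.4·1.125·0.25·58 = 39.15 kips.
  Edge l_c = 1.625 − 1.25/2 = 1 → r_n = 17.4 kips; interior l_c = 3.125 − 1.25 = 1.875 → r_n = 32.62 kips.
  R_n,bearing = 2·17.4 + 6·32.62 = 230.6 kips → 0.75 × 230.6 = 173 kips.
Bearing governs: 173 kips.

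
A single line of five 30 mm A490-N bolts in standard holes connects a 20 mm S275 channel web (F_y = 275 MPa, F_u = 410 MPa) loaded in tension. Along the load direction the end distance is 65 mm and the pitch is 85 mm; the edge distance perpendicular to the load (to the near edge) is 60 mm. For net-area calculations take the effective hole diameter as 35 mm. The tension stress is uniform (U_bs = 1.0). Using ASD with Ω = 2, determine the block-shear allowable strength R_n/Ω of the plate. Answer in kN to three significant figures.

Shear plane L_v = 65 + 4·85 = 405 mm; A_gv = 405 × 20 = 8100 mm².
A_nv = (405 − 4.5·35) × 20 = 4950 mm².
A_nt = (60 − 0.5·35) × 20 = 850 mm².
0.6 F_u A_nv = 1218 kN; 0.6 F_y A_gv = 1336 kN → shear rupture governs the shear term.
R_n = 1218 + 1.0 × 410 × 850 / 1000 = 1566 kN.
Allowable strength R_n/Ω = 1566 / 2 = 783 kN.

783 kN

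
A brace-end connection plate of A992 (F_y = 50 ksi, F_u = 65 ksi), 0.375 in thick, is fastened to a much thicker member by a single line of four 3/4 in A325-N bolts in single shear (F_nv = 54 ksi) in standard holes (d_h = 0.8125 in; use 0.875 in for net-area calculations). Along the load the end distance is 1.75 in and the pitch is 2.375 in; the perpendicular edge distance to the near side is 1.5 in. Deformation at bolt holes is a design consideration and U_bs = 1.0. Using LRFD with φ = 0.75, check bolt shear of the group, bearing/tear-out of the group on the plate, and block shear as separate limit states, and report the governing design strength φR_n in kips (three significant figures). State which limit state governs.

Bolt shear: A_b = π·0.75²/4 = 0.4418 in²; R_n = 54 × 0.4418 × 4 × 1 = 95.43 kips → 0.75 × 95.43 = 71.6 kips.
Bearing: edge l_c = 1.344, r_n = 39.3 kips; interior l_c = 1.562, r_n = 43.87 kips; R_n = 39.3 + 3·43.87 = 170.9 kips → 128 kips.
Block shear: A_gv = 3.328, A_nv = 2.18, A_nt = 0.3984 in²; R_n = min(0.6F_uA_nv, 0.6F_yA_gv) + U_bs·F_u·A_nt = 110.9 kips → 83.2 kips.
Bolt shear governs: 71.6 kips.

71.6 kips (bolt shear governs)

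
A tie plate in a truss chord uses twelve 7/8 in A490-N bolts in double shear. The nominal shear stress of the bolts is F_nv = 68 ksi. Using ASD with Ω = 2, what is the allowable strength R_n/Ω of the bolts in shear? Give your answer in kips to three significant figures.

A_b = π × 0.875² / 4 = 0.6013 in².
R_n = F_nv · A_b · n · n_s = 68 × 0.6013 × 12 × 2 = 981.4 kips.
Allowable strength R_n/Ω = 981.4 / 2 = 491 kips.

491 kips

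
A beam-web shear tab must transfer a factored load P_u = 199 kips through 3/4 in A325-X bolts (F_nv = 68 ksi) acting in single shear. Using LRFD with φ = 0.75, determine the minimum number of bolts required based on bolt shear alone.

A_b = π·0.75²/4 = 0.4418 in².
Per-bolt design strength φR_n = 0.75 × 68 × 0.4418 × 1 = 22.53 kips.
n ≥ 199 / 22.53 = 8.832 → use 9 bolts.

9 bolts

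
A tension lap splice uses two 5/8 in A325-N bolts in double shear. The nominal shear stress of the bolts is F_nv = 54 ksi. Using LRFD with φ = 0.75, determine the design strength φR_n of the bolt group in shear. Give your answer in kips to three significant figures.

A_b = π × 0.625² / 4 = 0.3068 in².
R_n = F_nv · A_b · n · n_s = 54 × 0.3068 × 2 × 2 = 66.27 kips.
Design strength φR_n = 0.75 × 66.27 = 49.7 kips.

49.7 kips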